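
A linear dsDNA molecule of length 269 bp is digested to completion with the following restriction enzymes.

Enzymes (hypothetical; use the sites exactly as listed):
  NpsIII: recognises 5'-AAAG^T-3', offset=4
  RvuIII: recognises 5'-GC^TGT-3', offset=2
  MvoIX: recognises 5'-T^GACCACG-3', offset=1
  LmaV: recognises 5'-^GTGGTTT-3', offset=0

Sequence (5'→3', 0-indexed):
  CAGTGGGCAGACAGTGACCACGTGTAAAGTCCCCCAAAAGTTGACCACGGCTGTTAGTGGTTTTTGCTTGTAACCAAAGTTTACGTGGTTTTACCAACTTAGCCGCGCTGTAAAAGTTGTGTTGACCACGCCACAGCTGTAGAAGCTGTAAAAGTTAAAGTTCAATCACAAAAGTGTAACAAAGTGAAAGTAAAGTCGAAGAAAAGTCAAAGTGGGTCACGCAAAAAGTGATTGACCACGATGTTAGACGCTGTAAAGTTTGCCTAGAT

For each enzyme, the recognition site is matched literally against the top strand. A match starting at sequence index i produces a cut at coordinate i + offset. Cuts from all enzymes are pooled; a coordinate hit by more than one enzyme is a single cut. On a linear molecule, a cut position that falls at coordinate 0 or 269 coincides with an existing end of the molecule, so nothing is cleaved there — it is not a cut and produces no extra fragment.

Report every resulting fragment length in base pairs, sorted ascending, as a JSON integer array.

Site scan:
  NpsIII AAAGT/4: at [25, 36, 75, 112, 150, 156, 170, 180, 186, 191, 202, 208, 224, 254] ⇒ [29, 40, 79, 116, 154, 160, 174, 184, 190, 195, 206, 212, 228, 258]
  RvuIII GCTGT/2: at [49, 106, 135, 144, 249] ⇒ [51, 108, 137, 146, 251]
  MvoIX TGACCACG/1: at [14, 41, 122, 232] ⇒ [15, 42, 123, 233]
  LmaV GTGGTTT/0: at [56, 84] ⇒ [56, 84]

All cut coordinates (distinct, sorted): [15, 29, 40, 42, 51, 56, 79, 84, 108, 116, 123, 137, 146, 154, 160, 174, 184, 190, 195, 206, 212, 228, 233, 251, 258]

Fragments:
  [0,15): 15 bp
  [15,29): 14 bp
  [29,40): 11 bp
  [40,42): 2 bp
  [42,51): 9 bp
  [51,56): 5 bp
  [56,79): 23 bp
  [79,84): 5 bp
  [84,108): 24 bp
  [108,116): 8 bp
  [116,123): 7 bp
  [123,137): 14 bp
  [137,146): 9 bp
  [146,154): 8 bp
  [154,160): 6 bp
  [160,174): 14 bp
  [174,184): 10 bp
  [184,190): 6 bp
  [190,195): 5 bp
  [195,206): 11 bp
  [206,212): 6 bp
  [212,228): 16 bp
  [228,233): 5 bp
  [233,251): 18 bp
  [251,258): 7 bp
  [258,269): 11 bp

[2,5,5,5,5,6,6,6,7,7,8,8,9,9,10,11,11,11,14,14,14,15,16,18,23,24]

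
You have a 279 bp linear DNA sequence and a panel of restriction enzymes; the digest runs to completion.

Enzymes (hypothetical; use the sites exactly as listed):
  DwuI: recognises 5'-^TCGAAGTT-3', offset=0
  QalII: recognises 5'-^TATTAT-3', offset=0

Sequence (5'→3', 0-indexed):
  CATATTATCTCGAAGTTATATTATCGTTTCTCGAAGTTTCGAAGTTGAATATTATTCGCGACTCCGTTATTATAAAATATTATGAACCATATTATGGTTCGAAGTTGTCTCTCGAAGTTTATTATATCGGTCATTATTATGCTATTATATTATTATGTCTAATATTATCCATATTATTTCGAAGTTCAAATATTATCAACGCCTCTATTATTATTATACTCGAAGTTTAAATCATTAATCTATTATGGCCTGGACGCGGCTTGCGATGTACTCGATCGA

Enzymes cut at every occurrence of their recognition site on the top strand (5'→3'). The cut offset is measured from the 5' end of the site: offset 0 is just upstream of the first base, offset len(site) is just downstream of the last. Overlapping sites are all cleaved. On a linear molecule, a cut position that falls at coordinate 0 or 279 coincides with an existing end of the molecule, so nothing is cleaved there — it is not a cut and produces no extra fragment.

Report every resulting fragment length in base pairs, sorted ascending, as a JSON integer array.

[2,3,3,3,5,7,7,8,8,8,8,9,9,9,10,11,12,12,12,12,13,15,15,18,21,39]

Scan for sites:
  DwuI (TCGAAGTT, off=0): starts [9, 30, 38, 98, 111, 178, 219] → cuts [9, 30, 38, 98, 111, 178, 219]
  QalII (TATTAT, off=0): starts [2, 18, 49, 67, 77, 89, 119, 134, 142, 147, 150, 162, 171, 190, 205, 208, 211, 240] → cuts [2, 18, 49, 67, 77, 89, 119, 134, 142, 147, 150, 162, 171, 190, 205, 208, 211, 240]

Pooled cuts: [2, 9, 18, 30, 38, 49, 67, 77, 89, 98, 111, 119, 134, 142, 147, 150, 162, 171, 178, 190, 205, 208, 211, 219, 240]

Fragment lengths:
  [0,2): 2 bp
  [2,9): 7 bp
  [9,18): 9 bp
  [18,30): 12 bp
  [30,38): 8 bp
  [38,49): 11 bp
  [49,67): 18 bp
  [67,77): 10 bp
  [77,89): 12 bp
  [89,98): 9 bp
  [98,111): 13 bp
  [111,119): 8 bp
  [119,134): 15 bp
  [134,142): 8 bp
  [142,147): 5 bp
  [147,150): 3 bp
  [150,162): 12 bp
  [162,171): 9 bp
  [171,178): 7 bp
  [178,190): 12 bp
  [190,205): 15 bp
  [205,208): 3 bp
  [208,211): 3 bp
  [211,219): 8 bp
  [219,240): 21 bp
  [240,279): 39 bp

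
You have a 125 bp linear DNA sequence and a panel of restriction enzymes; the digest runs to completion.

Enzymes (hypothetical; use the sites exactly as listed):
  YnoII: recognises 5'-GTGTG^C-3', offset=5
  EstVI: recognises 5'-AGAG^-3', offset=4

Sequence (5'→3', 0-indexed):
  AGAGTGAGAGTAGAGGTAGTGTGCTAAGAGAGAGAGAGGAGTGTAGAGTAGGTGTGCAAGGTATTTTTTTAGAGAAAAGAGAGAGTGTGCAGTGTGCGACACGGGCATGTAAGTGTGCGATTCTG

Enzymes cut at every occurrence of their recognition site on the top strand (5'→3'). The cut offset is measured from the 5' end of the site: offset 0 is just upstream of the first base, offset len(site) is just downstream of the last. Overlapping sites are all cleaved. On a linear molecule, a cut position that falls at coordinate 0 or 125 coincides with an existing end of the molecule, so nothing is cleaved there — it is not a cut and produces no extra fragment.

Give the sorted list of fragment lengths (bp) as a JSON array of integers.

[2,2,2,2,2,2,4,4,5,6,7,7,7,8,8,8,10,18,21]

Per-enzyme occurrences:
  YnoII GTGTGC/5: at [18, 51, 84, 91, 112] ⇒ [23, 56, 89, 96, 117]
  EstVI AGAG/4: at [0, 6, 11, 26, 28, 30, 32, 34, 44, 70, 77, 79, 81] ⇒ [4, 10, 15, 30, 32, 34, 36, 38, 48, 74, 81, 83, 85]

All cut coordinates (distinct, sorted): [4, 10, 15, 23, 30, 32, 34, 36, 38, 48, 56, 74, 81, 83, 85, 89, 96, 117]

Fragments:
  [0,4): 4 bp
  [4,10): 6 bp
  [10,15): 5 bp
  [15,23): 8 bp
  [23,30): 7 bp
  [30,32): 2 bp
  [32,34): 2 bp
  [34,36): 2 bp
  [36,38): 2 bp
  [38,48): 10 bp
  [48,56): 8 bp
  [56,74): 18 bp
  [74,81): 7 bp
  [81,83): 2 bp
  [83,85): 2 bp
  [85,89): 4 bp
  [89,96): 7 bp
  [96,117): 21 bp
  [117,125): 8 bp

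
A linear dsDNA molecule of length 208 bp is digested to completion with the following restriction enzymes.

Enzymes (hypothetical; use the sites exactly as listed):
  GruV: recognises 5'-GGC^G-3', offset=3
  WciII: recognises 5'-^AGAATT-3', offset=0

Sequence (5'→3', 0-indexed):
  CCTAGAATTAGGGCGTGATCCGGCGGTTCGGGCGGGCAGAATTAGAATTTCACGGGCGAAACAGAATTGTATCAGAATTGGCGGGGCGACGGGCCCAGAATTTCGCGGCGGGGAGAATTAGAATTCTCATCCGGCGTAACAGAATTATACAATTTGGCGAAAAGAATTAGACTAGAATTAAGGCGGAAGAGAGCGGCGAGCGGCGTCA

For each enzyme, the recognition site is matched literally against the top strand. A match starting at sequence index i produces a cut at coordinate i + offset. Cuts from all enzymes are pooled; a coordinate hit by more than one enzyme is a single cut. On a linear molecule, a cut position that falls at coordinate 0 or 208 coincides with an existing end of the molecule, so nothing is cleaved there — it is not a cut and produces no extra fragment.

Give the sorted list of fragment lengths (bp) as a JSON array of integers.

Site scan:
  GruV GGCG/3: at [11, 21, 30, 54, 79, 84, 106, 132, 155, 181, 194, 201] ⇒ [14, 24, 33, 57, 82, 87, 109, 135, 158, 184, 197, 204]
  WciII AGAATT/0: at [3, 37, 43, 62, 73, 96, 113, 119, 140, 162, 173] ⇒ [3, 37, 43, 62, 73, 96, 113, 119, 140, 162, 173]

All cut coordinates (distinct, sorted): [3, 14, 24, 33, 37, 43, 57, 62, 73, 82, 87, 96, 109, 113, 119, 135, 140, 158, 162, 173, 184, 197, 204]

Fragments:
  [0,3): 3 bp
  [3,14): 11 bp
  [14,24): 10 bp
  [24,33): 9 bp
  [33,37): 4 bp
  [37,43): 6 bp
  [43,57): 14 bp
  [57,62): 5 bp
  [62,73): 11 bp
  [73,82): 9 bp
  [82,87): 5 bp
  [87,96): 9 bp
  [96,109): 13 bp
  [109,113): 4 bp
  [113,119): 6 bp
  [119,135): 16 bp
  [135,140): 5 bp
  [140,158): 18 bp
  [158,162): 4 bp
  [162,173): 11 bp
  [173,184): 11 bp
  [184,197): 13 bp
  [197,204): 7 bp
  [204,208): 4 bp

[3,4,4,4,4,5,5,5,6,6,7,9,9,9,10,11,11,11,11,13,13,14,16,18]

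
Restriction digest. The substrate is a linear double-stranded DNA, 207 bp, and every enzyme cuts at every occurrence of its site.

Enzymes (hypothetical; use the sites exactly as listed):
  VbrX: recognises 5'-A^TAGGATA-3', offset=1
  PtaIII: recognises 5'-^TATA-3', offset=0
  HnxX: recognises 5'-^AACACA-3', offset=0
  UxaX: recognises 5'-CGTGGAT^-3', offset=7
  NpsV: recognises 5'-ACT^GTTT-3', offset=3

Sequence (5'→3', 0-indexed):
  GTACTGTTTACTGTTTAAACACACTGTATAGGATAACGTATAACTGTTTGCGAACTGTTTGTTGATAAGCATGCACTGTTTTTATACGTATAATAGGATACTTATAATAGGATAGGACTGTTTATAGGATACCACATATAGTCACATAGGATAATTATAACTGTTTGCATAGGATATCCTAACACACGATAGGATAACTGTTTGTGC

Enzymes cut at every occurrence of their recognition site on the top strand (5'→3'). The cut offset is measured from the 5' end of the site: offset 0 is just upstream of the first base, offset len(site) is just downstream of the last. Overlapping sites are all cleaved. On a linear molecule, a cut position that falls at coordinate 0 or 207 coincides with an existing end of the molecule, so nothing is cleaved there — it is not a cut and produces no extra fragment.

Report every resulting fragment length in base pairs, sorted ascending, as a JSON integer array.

Scan for sites:
  VbrX (ATAGGATA, off=1): starts [27, 92, 106, 123, 145, 168, 188] → cuts [28, 93, 107, 124, 146, 169, 189]
  PtaIII (TATA, off=0): starts [26, 38, 82, 88, 102, 122, 136, 155] → cuts [26, 38, 82, 88, 102, 122, 136, 155]
  HnxX (AACACA, off=0): starts [17, 180] → cuts [17, 180]
  UxaX (CGTGGAT, off=7): no sites
  NpsV (ACTGTTT, off=3): starts [2, 9, 42, 53, 74, 116, 159, 196] → cuts [5, 12, 45, 56, 77, 119, 162, 199]

Pooled cuts: [5, 12, 17, 26, 28, 38, 45, 56, 77, 82, 88, 93, 102, 107, 119, 122, 124, 136, 146, 155, 162, 169, 180, 189, 199]

Fragments:
  [0,5): 5 bp
  [5,12): 7 bp
  [12,17): 5 bp
  [17,26): 9 bp
  [26,28): 2 bp
  [28,38): 10 bp
  [38,45): 7 bp
  [45,56): 11 bp
  [56,77): 21 bp
  [77,82): 5 bp
  [82,88): 6 bp
  [88,93): 5 bp
  [93,102): 9 bp
  [102,107): 5 bp
  [107,119): 12 bp
  [119,122): 3 bp
  [122,124): 2 bp
  [124,136): 12 bp
  [136,146): 10 bp
  [146,155): 9 bp
  [155,162): 7 bp
  [162,169): 7 bp
  [169,180): 11 bp
  [180,189): 9 bp
  [189,199): 10 bp
  [199,207): 8 bp

[2,2,3,5,5,5,5,5,6,7,7,7,7,8,9,9,9,9,10,10,10,11,11,12,12,21]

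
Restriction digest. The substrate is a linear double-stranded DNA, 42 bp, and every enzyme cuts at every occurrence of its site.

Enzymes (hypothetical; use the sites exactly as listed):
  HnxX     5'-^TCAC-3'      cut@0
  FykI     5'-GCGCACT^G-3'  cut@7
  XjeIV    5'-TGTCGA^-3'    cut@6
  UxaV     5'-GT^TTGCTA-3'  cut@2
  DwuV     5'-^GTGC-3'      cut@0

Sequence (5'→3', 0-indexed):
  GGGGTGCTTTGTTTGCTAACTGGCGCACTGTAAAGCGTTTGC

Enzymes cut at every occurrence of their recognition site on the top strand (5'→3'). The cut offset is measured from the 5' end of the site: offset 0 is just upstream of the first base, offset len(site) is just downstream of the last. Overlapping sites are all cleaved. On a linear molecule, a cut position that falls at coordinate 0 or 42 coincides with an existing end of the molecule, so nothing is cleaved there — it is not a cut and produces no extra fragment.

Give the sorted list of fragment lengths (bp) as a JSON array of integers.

Per-enzyme occurrences:
  HnxX (TCAC, off=0): no sites
  FykI GCGCACTG/7: at [22] ⇒ [29]
  XjeIV (TGTCGA, off=6): no sites
  UxaV GTTTGCTA/2: at [10] ⇒ [12]
  DwuV GTGC/0: at [3] ⇒ [3]

All cut coordinates (distinct, sorted): [3, 12, 29]

Fragments:
  [0,3): 3 bp
  [3,12): 9 bp
  [12,29): 17 bp
  [29,42): 13 bp

[3,9,13,17]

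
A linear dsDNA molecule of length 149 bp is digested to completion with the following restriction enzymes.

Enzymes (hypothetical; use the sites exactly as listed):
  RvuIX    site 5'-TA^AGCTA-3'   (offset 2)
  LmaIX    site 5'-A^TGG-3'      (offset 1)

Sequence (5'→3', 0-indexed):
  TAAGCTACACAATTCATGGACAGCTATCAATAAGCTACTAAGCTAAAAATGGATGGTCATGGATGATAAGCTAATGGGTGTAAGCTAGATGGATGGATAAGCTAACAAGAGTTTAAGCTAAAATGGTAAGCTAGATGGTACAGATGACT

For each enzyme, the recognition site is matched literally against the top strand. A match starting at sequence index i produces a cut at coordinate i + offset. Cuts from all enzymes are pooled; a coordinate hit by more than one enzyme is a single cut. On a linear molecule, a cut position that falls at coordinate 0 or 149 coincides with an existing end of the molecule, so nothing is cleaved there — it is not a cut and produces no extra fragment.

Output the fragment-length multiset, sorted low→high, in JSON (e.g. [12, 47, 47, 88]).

Site scan:
  RvuIX (TAAGCTA, off=2): starts [0, 30, 38, 66, 80, 97, 113, 126] → cuts [2, 32, 40, 68, 82, 99, 115, 128]
  LmaIX (ATGG, off=1): starts [15, 48, 52, 58, 73, 88, 92, 122, 134] → cuts [16, 49, 53, 59, 74, 89, 93, 123, 135]

All cut coordinates (distinct, sorted): [2, 16, 32, 40, 49, 53, 59, 68, 74, 82, 89, 93, 99, 115, 123, 128, 135]

Fragment lengths:
  [0,2): 2 bp
  [2,16): 14 bp
  [16,32): 16 bp
  [32,40): 8 bp
  [40,49): 9 bp
  [49,53): 4 bp
  [53,59): 6 bp
  [59,68): 9 bp
  [68,74): 6 bp
  [74,82): 8 bp
  [82,89): 7 bp
  [89,93): 4 bp
  [93,99): 6 bp
  [99,115): 16 bp
  [115,123): 8 bp
  [123,128): 5 bp
  [128,135): 7 bp
  [135,149): 14 bp

[2,4,4,5,6,6,6,7,7,8,8,8,9,9,14,14,16,16]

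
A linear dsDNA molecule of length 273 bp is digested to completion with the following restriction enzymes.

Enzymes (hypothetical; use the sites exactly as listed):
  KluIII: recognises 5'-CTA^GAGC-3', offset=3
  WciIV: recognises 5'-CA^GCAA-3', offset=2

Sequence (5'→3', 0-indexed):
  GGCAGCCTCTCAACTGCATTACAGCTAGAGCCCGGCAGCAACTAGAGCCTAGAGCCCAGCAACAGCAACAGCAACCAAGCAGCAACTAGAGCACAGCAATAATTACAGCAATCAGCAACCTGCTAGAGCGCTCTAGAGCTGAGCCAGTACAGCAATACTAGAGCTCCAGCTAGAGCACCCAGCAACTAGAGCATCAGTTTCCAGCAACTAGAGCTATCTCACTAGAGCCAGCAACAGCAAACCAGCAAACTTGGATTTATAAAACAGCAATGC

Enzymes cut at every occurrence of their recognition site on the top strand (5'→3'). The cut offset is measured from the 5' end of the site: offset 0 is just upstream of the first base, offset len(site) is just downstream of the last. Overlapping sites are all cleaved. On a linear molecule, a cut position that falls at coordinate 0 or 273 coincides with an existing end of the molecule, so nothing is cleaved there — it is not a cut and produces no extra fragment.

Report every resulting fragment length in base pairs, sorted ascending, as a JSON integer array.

[6,6,6,6,7,7,7,7,7,7,7,7,7,8,9,9,10,10,11,11,12,12,14,15,16,22,27]

Site scan:
  KluIII (CTAGAGC, off=3): starts [24, 41, 48, 85, 122, 132, 157, 169, 185, 207, 221] → cuts [27, 44, 51, 88, 125, 135, 160, 172, 188, 210, 224]
  WciIV (CAGCAA, off=2): starts [35, 56, 62, 68, 79, 93, 105, 112, 149, 179, 201, 228, 234, 242, 264] → cuts [37, 58, 64, 70, 81, 95, 107, 114, 151, 181, 203, 230, 236, 244, 266]

All cut coordinates (distinct, sorted): [27, 37, 44, 51, 58, 64, 70, 81, 88, 95, 107, 114, 125, 135, 151, 160, 172, 181, 188, 203, 210, 224, 230, 236, 244, 266]

Fragment lengths:
  [0,27): 27 bp
  [27,37): 10 bp
  [37,44): 7 bp
  [44,51): 7 bp
  [51,58): 7 bp
  [58,64): 6 bp
  [64,70): 6 bp
  [70,81): 11 bp
  [81,88): 7 bp
  [88,95): 7 bp
  [95,107): 12 bp
  [107,114): 7 bp
  [114,125): 11 bp
  [125,135): 10 bp
  [135,151): 16 bp
  [151,160): 9 bp
  [160,172): 12 bp
  [172,181): 9 bp
  [181,188): 7 bp
  [188,203): 15 bp
  [203,210): 7 bp
  [210,224): 14 bp
  [224,230): 6 bp
  [230,236): 6 bp
  [236,244): 8 bp
  [244,266): 22 bp
  [266,273): 7 bp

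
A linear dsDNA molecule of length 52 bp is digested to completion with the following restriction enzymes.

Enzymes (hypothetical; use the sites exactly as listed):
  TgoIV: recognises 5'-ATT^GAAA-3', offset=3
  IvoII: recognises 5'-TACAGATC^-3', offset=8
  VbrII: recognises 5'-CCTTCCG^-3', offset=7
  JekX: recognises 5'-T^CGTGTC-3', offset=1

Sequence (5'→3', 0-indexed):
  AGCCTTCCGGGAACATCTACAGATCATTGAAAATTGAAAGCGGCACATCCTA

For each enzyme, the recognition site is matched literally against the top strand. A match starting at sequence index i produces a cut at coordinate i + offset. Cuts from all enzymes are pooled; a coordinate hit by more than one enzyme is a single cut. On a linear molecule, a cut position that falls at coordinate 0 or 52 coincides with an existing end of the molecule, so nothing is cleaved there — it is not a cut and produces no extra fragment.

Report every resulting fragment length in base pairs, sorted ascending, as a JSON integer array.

Site scan:
  TgoIV (ATTGAAA, off=3): starts [25, 32] → cuts [28, 35]
  IvoII (TACAGATC, off=8): starts [17] → cuts [25]
  VbrII (CCTTCCG, off=7): starts [2] → cuts [9]
  JekX (TCGTGTC, off=1): no sites

All cut coordinates (distinct, sorted): [9, 25, 28, 35]

Fragments:
  [0,9): 9 bp
  [9,25): 16 bp
  [25,28): 3 bp
  [28,35): 7 bp
  [35,52): 17 bp

[3,7,9,16,17]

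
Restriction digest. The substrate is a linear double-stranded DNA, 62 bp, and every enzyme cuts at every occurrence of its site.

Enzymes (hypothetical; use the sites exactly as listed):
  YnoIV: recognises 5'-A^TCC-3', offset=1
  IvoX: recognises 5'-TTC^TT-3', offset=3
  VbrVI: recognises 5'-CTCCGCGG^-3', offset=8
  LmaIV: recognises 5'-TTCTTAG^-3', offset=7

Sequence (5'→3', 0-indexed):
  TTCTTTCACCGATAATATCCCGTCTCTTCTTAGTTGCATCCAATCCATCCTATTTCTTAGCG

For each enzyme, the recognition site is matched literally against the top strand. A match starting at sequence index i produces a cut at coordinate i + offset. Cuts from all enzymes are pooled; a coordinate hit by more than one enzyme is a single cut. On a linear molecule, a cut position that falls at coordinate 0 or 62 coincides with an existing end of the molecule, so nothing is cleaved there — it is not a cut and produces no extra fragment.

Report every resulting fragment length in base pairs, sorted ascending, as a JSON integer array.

Site scan:
  YnoIV (ATCC, off=1): starts [16, 37, 42, 46] → cuts [17, 38, 43, 47]
  IvoX (TTCTT, off=3): starts [0, 26, 53] → cuts [3, 29, 56]
  VbrVI (CTCCGCGG, off=8): no sites
  LmaIV (TTCTTAG, off=7): starts [26, 53] → cuts [33, 60]

Pooled cuts: [3, 17, 29, 33, 38, 43, 47, 56, 60]

Fragments:
  [0,3): 3 bp
  [3,17): 14 bp
  [17,29): 12 bp
  [29,33): 4 bp
  [33,38): 5 bp
  [38,43): 5 bp
  [43,47): 4 bp
  [47,56): 9 bp
  [56,60): 4 bp
  [60,62): 2 bp

[2,3,4,4,4,5,5,9,12,14]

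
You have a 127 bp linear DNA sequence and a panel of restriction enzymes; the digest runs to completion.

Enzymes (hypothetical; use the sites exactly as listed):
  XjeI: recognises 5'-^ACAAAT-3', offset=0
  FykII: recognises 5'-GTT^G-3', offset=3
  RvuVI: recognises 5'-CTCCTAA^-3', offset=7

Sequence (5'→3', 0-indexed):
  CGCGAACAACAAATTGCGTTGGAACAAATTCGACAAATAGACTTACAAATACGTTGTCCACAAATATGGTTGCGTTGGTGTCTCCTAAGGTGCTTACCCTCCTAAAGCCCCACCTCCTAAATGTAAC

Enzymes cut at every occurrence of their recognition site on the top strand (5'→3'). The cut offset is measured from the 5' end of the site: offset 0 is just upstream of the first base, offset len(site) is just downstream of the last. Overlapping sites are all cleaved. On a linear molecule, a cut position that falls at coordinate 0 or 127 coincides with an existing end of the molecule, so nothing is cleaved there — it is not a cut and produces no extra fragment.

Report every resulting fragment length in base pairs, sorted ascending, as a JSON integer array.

Per-enzyme occurrences:
  XjeI ACAAAT/0: at [8, 23, 32, 44, 59] ⇒ [8, 23, 32, 44, 59]
  FykII GTTG/3: at [17, 52, 68, 73] ⇒ [20, 55, 71, 76]
  RvuVI CTCCTAA/7: at [81, 98, 113] ⇒ [88, 105, 120]

All cut coordinates (distinct, sorted): [8, 20, 23, 32, 44, 55, 59, 71, 76, 88, 105, 120]

Fragment lengths:
  [0,8): 8 bp
  [8,20): 12 bp
  [20,23): 3 bp
  [23,32): 9 bp
  [32,44): 12 bp
  [44,55): 11 bp
  [55,59): 4 bp
  [59,71): 12 bp
  [71,76): 5 bp
  [76,88): 12 bp
  [88,105): 17 bp
  [105,120): 15 bp
  [120,127): 7 bp

[3,4,5,7,8,9,11,12,12,12,12,15,17]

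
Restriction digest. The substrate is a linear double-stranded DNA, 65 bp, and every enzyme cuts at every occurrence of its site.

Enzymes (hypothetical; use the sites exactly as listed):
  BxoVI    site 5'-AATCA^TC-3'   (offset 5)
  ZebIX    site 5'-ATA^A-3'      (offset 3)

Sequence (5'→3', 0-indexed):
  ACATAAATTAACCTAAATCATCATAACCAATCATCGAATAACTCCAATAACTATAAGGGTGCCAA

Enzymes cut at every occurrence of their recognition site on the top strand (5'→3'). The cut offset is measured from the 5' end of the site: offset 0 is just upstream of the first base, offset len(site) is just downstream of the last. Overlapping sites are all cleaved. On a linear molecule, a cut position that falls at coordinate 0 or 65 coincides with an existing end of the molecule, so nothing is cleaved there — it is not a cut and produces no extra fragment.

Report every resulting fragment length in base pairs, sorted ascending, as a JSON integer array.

Scan for sites:
  BxoVI AATCATC/5: at [15, 28] ⇒ [20, 33]
  ZebIX ATAA/3: at [2, 22, 37, 46, 52] ⇒ [5, 25, 40, 49, 55]

All cut coordinates (distinct, sorted): [5, 20, 25, 33, 40, 49, 55]

Fragment lengths:
  [0,5): 5 bp
  [5,20): 15 bp
  [20,25): 5 bp
  [25,33): 8 bp
  [33,40): 7 bp
  [40,49): 9 bp
  [49,55): 6 bp
  [55,65): 10 bp

[5,5,6,7,8,9,10,15]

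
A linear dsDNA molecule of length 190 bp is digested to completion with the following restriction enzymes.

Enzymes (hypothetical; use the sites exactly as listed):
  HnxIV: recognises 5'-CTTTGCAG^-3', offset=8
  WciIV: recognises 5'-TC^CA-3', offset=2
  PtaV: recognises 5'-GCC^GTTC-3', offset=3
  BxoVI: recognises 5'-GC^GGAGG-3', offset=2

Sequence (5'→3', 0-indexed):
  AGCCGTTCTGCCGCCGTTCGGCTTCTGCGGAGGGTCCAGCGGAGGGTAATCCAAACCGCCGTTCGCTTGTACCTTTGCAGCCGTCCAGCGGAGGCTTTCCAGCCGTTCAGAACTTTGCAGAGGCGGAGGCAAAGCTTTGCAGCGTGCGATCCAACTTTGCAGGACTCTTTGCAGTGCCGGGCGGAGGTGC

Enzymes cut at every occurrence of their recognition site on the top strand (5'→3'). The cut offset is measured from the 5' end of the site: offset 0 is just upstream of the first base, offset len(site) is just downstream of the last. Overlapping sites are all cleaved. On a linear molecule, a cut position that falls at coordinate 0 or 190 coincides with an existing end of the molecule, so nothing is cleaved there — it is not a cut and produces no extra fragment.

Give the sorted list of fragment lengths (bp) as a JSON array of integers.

Scan for sites:
  HnxIV CTTTGCAG/8: at [72, 112, 134, 154, 166] ⇒ [80, 120, 142, 162, 174]
  WciIV TCCA/2: at [34, 49, 83, 97, 149] ⇒ [36, 51, 85, 99, 151]
  PtaV GCCGTTC/3: at [1, 12, 57, 101] ⇒ [4, 15, 60, 104]
  BxoVI GCGGAGG/2: at [26, 38, 87, 122, 180] ⇒ [28, 40, 89, 124, 182]

All cut coordinates (distinct, sorted): [4, 15, 28, 36, 40, 51, 60, 80, 85, 89, 99, 104, 120, 124, 142, 151, 162, 174, 182]

Fragment lengths:
  [0,4): 4 bp
  [4,15): 11 bp
  [15,28): 13 bp
  [28,36): 8 bp
  [36,40): 4 bp
  [40,51): 11 bp
  [51,60): 9 bp
  [60,80): 20 bp
  [80,85): 5 bp
  [85,89): 4 bp
  [89,99): 10 bp
  [99,104): 5 bp
  [104,120): 16 bp
  [120,124): 4 bp
  [124,142): 18 bp
  [142,151): 9 bp
  [151,162): 11 bp
  [162,174): 12 bp
  [174,182): 8 bp
  [182,190): 8 bp

[4,4,4,4,5,5,8,8,8,9,9,10,11,11,11,12,13,16,18,20]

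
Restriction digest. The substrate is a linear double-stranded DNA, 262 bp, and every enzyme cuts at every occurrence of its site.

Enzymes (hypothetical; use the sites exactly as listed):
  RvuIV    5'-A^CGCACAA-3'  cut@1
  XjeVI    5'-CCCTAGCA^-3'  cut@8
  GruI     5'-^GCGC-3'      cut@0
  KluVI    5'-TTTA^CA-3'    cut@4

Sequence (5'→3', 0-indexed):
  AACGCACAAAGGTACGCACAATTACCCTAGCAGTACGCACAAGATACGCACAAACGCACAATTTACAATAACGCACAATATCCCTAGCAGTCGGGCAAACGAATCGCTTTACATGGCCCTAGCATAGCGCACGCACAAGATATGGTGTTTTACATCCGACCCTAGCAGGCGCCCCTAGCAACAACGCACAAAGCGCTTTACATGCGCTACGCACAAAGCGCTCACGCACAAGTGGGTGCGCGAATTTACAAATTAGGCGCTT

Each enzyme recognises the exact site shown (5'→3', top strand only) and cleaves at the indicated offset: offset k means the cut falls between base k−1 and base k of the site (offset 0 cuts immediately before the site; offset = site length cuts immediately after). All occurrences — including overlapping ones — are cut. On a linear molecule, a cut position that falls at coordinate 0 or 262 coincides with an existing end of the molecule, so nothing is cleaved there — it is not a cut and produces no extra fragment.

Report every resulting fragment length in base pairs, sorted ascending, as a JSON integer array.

[1,2,2,3,3,4,5,6,6,6,7,8,8,8,8,8,11,11,11,12,12,13,13,15,18,18,21,22]

Per-enzyme occurrences:
  RvuIV (ACGCACAA, off=1): starts [1, 13, 34, 45, 53, 70, 130, 183, 208, 223] → cuts [2, 14, 35, 46, 54, 71, 131, 184, 209, 224]
  XjeVI (CCCTAGCA, off=8): starts [24, 81, 116, 159, 172] → cuts [32, 89, 124, 167, 180]
  GruI (GCGC, off=0): starts [126, 168, 192, 203, 217, 237, 256] → cuts [126, 168, 192, 203, 217, 237, 256]
  KluVI (TTTACA, off=4): starts [61, 107, 148, 196, 244] → cuts [65, 111, 152, 200, 248]

All cut coordinates (distinct, sorted): [2, 14, 32, 35, 46, 54, 65, 71, 89, 111, 124, 126, 131, 152, 167, 168, 180, 184, 192, 200, 203, 209, 217, 224, 237, 248, 256]

Fragment lengths:
  [0,2): 2 bp
  [2,14): 12 bp
  [14,32): 18 bp
  [32,35): 3 bp
  [35,46): 11 bp
  [46,54): 8 bp
  [54,65): 11 bp
  [65,71): 6 bp
  [71,89): 18 bp
  [89,111): 22 bp
  [111,124): 13 bp
  [124,126): 2 bp
  [126,131): 5 bp
  [131,152): 21 bp
  [152,167): 15 bp
  [167,168): 1 bp
  [168,180): 12 bp
  [180,184): 4 bp
  [184,192): 8 bp
  [192,200): 8 bp
  [200,203): 3 bp
  [203,209): 6 bp
  [209,217): 8 bp
  [217,224): 7 bp
  [224,237): 13 bp
  [237,248): 11 bp
  [248,256): 8 bp
  [256,262): 6 bp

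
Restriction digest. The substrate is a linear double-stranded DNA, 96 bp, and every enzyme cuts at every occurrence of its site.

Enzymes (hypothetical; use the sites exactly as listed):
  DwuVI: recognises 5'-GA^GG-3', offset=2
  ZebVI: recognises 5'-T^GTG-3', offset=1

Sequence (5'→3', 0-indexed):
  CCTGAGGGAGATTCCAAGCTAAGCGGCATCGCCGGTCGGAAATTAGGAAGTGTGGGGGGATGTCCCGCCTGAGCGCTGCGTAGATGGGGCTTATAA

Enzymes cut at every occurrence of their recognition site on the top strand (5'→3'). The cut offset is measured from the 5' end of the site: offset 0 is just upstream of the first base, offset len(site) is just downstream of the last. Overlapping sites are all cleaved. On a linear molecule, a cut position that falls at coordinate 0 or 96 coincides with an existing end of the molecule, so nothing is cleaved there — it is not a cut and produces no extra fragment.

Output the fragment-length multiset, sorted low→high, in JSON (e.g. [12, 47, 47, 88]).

Scan for sites:
  DwuVI (GAGG, off=2): starts [3] → cuts [5]
  ZebVI (TGTG, off=1): starts [50] → cuts [51]

Pooled cuts: [5, 51]

Fragment lengths:
  [0,5): 5 bp
  [5,51): 46 bp
  [51,96): 45 bp

[5,45,46]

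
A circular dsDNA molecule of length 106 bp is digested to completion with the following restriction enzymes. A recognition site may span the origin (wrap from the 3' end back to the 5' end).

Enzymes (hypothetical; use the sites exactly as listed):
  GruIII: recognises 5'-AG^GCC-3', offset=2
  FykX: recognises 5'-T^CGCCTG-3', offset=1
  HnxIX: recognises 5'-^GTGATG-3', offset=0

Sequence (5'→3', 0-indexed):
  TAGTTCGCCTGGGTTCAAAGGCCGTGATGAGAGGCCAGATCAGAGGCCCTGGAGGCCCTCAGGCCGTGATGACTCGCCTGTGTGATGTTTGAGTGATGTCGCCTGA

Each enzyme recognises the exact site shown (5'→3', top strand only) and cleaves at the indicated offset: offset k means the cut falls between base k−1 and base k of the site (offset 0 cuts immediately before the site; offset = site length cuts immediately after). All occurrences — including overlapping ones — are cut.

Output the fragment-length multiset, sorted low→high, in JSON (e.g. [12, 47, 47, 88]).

Per-enzyme occurrences:
  GruIII (AGGCC, off=2): starts [18, 31, 43, 52, 60] → cuts [20, 33, 45, 54, 62]
  FykX (TCGCCTG, off=1): starts [4, 73, 98] → cuts [5, 74, 99]
  HnxIX (GTGATG, off=0): starts [23, 65, 81, 92] → cuts [23, 65, 81, 92]

Pooled cuts: [5, 20, 23, 33, 45, 54, 62, 65, 74, 81, 92, 99]

Fragments:
  5→20: 15 bp
  20→23: 3 bp
  23→33: 10 bp
  33→45: 12 bp
  45→54: 9 bp
  54→62: 8 bp
  62→65: 3 bp
  65→74: 9 bp
  74→81: 7 bp
  81→92: 11 bp
  92→99: 7 bp
  99→5 (wrap): 106-99+5 = 12 bp

[3,3,7,7,8,9,9,10,11,12,12,15]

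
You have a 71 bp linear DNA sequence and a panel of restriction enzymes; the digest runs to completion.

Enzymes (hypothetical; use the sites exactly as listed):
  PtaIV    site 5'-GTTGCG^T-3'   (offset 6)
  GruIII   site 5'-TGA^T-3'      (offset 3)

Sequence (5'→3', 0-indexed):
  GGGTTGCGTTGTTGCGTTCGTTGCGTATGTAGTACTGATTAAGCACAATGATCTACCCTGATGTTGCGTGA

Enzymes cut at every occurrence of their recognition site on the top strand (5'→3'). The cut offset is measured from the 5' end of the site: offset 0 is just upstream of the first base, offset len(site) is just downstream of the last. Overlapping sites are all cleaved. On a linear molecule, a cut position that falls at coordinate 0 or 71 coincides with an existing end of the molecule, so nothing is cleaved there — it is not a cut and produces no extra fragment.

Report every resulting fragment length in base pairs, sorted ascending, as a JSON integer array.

Site scan:
  PtaIV (GTTGCGT, off=6): starts [2, 10, 19, 62] → cuts [8, 16, 25, 68]
  GruIII (TGAT, off=3): starts [35, 48, 58] → cuts [38, 51, 61]

All cut coordinates (distinct, sorted): [8, 16, 25, 38, 51, 61, 68]

Fragment lengths:
  [0,8): 8 bp
  [8,16): 8 bp
  [16,25): 9 bp
  [25,38): 13 bp
  [38,51): 13 bp
  [51,61): 10 bp
  [61,68): 7 bp
  [68,71): 3 bp

[3,7,8,8,9,10,13,13]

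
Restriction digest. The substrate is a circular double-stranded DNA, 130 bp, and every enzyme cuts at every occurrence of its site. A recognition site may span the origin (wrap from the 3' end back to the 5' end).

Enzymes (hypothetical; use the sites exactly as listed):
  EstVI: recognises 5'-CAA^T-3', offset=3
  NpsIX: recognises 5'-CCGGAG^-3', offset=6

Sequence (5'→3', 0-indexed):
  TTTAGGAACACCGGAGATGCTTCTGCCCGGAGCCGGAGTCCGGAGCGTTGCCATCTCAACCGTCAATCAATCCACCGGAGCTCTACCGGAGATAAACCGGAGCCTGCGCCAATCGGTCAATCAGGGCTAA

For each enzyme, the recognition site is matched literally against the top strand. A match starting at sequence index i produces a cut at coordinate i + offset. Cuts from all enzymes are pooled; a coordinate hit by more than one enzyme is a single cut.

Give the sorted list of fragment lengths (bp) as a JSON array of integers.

[4,6,7,8,10,10,11,11,16,21,26]

Site scan:
  EstVI (CAAT, off=3): starts [63, 67, 109, 117] → cuts [66, 70, 112, 120]
  NpsIX (CCGGAG, off=6): starts [10, 26, 32, 39, 74, 85, 96] → cuts [16, 32, 38, 45, 80, 91, 102]

Pooled cuts: [16, 32, 38, 45, 66, 70, 80, 91, 102, 112, 120]

Fragment lengths:
  16→32: 16 bp
  32→38: 6 bp
  38→45: 7 bp
  45→66: 21 bp
  66→70: 4 bp
  70→80: 10 bp
  80→91: 11 bp
  91→102: 11 bp
  102→112: 10 bp
  112→120: 8 bp
  120→16 (wrap): 130-120+16 = 26 bp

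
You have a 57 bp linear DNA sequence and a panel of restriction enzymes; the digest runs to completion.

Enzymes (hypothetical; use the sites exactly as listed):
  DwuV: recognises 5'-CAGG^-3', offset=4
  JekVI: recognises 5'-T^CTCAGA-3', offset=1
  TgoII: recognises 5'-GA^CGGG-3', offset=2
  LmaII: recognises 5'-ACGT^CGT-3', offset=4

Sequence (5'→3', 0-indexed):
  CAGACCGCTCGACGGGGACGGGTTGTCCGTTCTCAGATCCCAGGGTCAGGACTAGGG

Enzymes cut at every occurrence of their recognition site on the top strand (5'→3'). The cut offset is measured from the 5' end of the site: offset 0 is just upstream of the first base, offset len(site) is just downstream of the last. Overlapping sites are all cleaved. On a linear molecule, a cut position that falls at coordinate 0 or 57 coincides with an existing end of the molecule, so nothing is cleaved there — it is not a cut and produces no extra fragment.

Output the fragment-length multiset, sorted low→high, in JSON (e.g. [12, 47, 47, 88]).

[6,6,7,12,13,13]

Site scan:
  DwuV CAGG/4: at [40, 46] ⇒ [44, 50]
  JekVI TCTCAGA/1: at [30] ⇒ [31]
  TgoII GACGGG/2: at [10, 16] ⇒ [12, 18]
  LmaII (ACGTCGT, off=4): no sites

All cut coordinates (distinct, sorted): [12, 18, 31, 44, 50]

Fragments:
  [0,12): 12 bp
  [12,18): 6 bp
  [18,31): 13 bp
  [31,44): 13 bp
  [44,50): 6 bp
  [50,57): 7 bp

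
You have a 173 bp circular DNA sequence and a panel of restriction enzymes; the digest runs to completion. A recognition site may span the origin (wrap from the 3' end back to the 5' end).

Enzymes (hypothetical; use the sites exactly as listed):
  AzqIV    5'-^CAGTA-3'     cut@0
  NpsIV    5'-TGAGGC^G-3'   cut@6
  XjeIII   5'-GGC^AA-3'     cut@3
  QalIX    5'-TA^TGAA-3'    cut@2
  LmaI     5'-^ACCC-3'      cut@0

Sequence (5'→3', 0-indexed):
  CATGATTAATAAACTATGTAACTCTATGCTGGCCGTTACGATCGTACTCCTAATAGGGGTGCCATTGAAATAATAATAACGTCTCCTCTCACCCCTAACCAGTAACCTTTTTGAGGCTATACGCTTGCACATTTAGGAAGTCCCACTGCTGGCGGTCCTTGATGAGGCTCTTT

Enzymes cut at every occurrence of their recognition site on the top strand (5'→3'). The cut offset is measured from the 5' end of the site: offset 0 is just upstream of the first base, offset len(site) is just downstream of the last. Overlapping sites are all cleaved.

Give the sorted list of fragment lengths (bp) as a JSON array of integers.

[9,164]

Per-enzyme occurrences:
  AzqIV (CAGTA, off=0): starts [99] → cuts [99]
  NpsIV (TGAGGCG, off=6): no sites
  XjeIII (GGCAA, off=3): no sites
  QalIX (TATGAA, off=2): no sites
  LmaI (ACCC, off=0): starts [90] → cuts [90]

All cut coordinates (distinct, sorted): [90, 99]

Fragment lengths:
  90→99: 9 bp
  99→90 (wrap): 173-99+90 = 164 bp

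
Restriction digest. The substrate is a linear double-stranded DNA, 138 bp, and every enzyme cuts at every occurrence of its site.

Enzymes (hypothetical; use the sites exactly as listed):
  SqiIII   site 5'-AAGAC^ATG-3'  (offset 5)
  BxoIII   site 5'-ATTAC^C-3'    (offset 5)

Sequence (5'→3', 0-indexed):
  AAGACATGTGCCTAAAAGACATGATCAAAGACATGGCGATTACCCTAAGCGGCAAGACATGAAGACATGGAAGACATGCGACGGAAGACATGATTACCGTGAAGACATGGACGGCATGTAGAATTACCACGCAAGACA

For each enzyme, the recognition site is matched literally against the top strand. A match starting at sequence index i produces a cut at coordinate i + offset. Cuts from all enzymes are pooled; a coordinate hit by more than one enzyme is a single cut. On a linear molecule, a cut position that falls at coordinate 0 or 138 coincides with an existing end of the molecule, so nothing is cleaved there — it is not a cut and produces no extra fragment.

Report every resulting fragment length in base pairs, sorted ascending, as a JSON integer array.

Per-enzyme occurrences:
  SqiIII (AAGACATG, off=5): starts [0, 15, 27, 53, 61, 70, 84, 101] → cuts [5, 20, 32, 58, 66, 75, 89, 106]
  BxoIII (ATTACC, off=5): starts [38, 92, 122] → cuts [43, 97, 127]

Pooled cuts: [5, 20, 32, 43, 58, 66, 75, 89, 97, 106, 127]

Fragments:
  [0,5): 5 bp
  [5,20): 15 bp
  [20,32): 12 bp
  [32,43): 11 bp
  [43,58): 15 bp
  [58,66): 8 bp
  [66,75): 9 bp
  [75,89): 14 bp
  [89,97): 8 bp
  [97,106): 9 bp
  [106,127): 21 bp
  [127,138): 11 bp

[5,8,8,9,9,11,11,12,14,15,15,21]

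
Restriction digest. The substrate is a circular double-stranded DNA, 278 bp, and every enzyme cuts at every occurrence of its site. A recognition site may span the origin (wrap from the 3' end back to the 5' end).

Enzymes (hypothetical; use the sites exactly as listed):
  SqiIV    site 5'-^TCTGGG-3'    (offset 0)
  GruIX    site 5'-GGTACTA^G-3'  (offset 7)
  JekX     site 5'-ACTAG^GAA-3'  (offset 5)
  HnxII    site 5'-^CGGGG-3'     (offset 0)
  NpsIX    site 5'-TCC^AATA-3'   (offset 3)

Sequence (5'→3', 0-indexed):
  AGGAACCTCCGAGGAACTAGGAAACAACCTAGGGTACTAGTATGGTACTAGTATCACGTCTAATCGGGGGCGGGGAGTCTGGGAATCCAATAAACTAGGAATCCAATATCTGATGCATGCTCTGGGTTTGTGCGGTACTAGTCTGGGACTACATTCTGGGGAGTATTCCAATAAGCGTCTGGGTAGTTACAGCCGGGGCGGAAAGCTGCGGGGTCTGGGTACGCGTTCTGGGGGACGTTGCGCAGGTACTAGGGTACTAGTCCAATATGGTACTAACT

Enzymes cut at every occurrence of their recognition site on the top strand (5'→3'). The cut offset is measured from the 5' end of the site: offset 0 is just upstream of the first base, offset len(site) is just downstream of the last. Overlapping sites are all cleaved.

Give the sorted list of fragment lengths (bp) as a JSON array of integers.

[1,4,5,6,6,7,8,8,10,11,11,13,13,14,15,15,16,16,17,18,19,20,25]

Site scan:
  SqiIV (TCTGGG, off=0): starts [77, 120, 141, 154, 177, 213, 226] → cuts [77, 120, 141, 154, 177, 213, 226]
  GruIX (GGTACTAG, off=7): starts [32, 43, 133, 244, 252] → cuts [39, 50, 140, 251, 259]
  JekX (ACTAGGAA, off=5): starts [15, 93, 275] → cuts [2, 20, 98]
  HnxII (CGGGG, off=0): starts [64, 70, 193, 208] → cuts [64, 70, 193, 208]
  NpsIX (TCCAATA, off=3): starts [85, 101, 166, 260] → cuts [88, 104, 169, 263]

All cut coordinates (distinct, sorted): [2, 20, 39, 50, 64, 70, 77, 88, 98, 104, 120, 140, 141, 154, 169, 177, 193, 208, 213, 226, 251, 259, 263]

Fragment lengths:
  2→20: 18 bp
  20→39: 19 bp
  39→50: 11 bp
  50→64: 14 bp
  64→70: 6 bp
  70→77: 7 bp
  77→88: 11 bp
  88→98: 10 bp
  98→104: 6 bp
  104→120: 16 bp
  120→140: 20 bp
  140→141: 1 bp
  141→154: 13 bp
  154→169: 15 bp
  169→177: 8 bp
  177→193: 16 bp
  193→208: 15 bp
  208→213: 5 bp
  213→226: 13 bp
  226→251: 25 bp
  251→259: 8 bp
  259→263: 4 bp
  263→2 (wrap): 278-263+2 = 17 bp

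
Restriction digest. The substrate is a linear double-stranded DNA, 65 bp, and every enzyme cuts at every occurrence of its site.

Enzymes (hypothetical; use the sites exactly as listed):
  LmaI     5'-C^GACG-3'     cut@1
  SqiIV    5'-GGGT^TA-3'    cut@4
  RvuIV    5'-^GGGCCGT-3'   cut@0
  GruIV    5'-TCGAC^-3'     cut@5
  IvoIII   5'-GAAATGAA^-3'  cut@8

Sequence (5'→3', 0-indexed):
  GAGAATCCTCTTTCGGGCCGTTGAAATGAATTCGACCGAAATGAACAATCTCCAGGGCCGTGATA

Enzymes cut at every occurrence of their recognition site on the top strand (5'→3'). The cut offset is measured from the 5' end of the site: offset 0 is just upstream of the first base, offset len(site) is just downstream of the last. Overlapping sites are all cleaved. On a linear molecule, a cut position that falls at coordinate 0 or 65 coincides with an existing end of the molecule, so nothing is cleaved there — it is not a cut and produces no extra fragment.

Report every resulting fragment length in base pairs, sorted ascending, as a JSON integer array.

[6,9,9,11,14,16]

Scan for sites:
  LmaI (CGACG, off=1): no sites
  SqiIV (GGGTTA, off=4): no sites
  RvuIV GGGCCGT/0: at [14, 54] ⇒ [14, 54]
  GruIV TCGAC/5: at [31] ⇒ [36]
  IvoIII GAAATGAA/8: at [22, 37] ⇒ [30, 45]

All cut coordinates (distinct, sorted): [14, 30, 36, 45, 54]

Fragment lengths:
  [0,14): 14 bp
  [14,30): 16 bp
  [30,36): 6 bp
  [36,45): 9 bp
  [45,54): 9 bp
  [54,65): 11 bp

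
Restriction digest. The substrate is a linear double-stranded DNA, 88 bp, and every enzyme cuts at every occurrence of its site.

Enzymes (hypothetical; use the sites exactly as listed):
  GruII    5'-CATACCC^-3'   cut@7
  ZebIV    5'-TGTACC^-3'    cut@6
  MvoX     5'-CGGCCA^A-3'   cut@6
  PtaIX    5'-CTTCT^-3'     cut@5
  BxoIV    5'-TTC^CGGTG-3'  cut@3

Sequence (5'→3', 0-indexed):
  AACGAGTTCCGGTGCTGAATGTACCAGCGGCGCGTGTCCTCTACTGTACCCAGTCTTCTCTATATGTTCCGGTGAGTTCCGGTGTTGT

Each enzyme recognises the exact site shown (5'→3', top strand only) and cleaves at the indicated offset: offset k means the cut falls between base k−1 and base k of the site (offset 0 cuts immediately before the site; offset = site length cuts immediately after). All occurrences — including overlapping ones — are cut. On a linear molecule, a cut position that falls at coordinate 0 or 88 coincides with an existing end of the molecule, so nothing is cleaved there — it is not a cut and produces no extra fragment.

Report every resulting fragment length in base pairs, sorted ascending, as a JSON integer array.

[9,9,9,10,10,16,25]

Site scan:
  GruII (CATACCC, off=7): no sites
  ZebIV (TGTACC, off=6): starts [19, 44] → cuts [25, 50]
  MvoX (CGGCCAA, off=6): no sites
  PtaIX (CTTCT, off=5): starts [54] → cuts [59]
  BxoIV (TTCCGGTG, off=3): starts [6, 66, 76] → cuts [9, 69, 79]

Pooled cuts: [9, 25, 50, 59, 69, 79]

Fragment lengths:
  [0,9): 9 bp
  [9,25): 16 bp
  [25,50): 25 bp
  [50,59): 9 bp
  [59,69): 10 bp
  [69,79): 10 bp
  [79,88): 9 bp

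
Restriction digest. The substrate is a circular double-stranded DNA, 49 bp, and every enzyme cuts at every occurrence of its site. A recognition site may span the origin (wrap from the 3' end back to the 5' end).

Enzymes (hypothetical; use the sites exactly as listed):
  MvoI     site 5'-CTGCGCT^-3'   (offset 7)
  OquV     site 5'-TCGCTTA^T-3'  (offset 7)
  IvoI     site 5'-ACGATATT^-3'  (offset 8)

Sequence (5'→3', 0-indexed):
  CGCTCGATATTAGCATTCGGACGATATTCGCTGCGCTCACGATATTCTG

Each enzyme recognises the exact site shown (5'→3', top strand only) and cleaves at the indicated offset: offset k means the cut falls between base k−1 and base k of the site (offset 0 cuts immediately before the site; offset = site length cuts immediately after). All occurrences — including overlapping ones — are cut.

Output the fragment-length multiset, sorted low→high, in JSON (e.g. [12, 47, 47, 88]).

[7,9,9,24]

Per-enzyme occurrences:
  MvoI (CTGCGCT, off=7): starts [30, 46] → cuts [4, 37]
  OquV (TCGCTTAT, off=7): no sites
  IvoI (ACGATATT, off=8): starts [20, 38] → cuts [28, 46]

All cut coordinates (distinct, sorted): [4, 28, 37, 46]

Fragments:
  4→28: 24 bp
  28→37: 9 bp
  37→46: 9 bp
  46→4 (wrap): 49-46+4 = 7 bp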